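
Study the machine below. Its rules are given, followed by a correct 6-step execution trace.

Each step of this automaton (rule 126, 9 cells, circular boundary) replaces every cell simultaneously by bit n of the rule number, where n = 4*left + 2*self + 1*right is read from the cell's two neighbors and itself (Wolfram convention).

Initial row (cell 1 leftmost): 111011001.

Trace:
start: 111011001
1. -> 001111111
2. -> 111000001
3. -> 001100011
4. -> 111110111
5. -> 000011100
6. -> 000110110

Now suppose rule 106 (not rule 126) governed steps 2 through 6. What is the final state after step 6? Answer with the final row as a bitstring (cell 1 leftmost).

(re-executing steps 2..6 under rule 106; state before step 2: 001111111)
2. -> 011000001
3. -> 111000010
4. -> 101000101
5. -> 110001011
6. -> 010010110

010010110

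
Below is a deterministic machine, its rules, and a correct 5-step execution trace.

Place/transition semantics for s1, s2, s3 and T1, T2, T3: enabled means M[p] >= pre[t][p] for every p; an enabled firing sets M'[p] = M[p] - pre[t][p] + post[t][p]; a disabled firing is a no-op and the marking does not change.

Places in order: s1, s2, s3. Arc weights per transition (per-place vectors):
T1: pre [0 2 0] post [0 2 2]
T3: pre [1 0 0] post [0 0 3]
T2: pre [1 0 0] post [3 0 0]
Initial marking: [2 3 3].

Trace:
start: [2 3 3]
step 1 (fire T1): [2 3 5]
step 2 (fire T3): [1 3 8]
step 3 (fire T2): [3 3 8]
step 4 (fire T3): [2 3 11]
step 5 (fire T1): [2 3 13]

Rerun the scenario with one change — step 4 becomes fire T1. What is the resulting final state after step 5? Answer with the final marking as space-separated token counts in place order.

3 3 12

(re-executing from step 4 with the substitution; state before step 4: [3 3 8])
step 4 (fire T1): [3 3 10]
step 5 (fire T1): [3 3 12]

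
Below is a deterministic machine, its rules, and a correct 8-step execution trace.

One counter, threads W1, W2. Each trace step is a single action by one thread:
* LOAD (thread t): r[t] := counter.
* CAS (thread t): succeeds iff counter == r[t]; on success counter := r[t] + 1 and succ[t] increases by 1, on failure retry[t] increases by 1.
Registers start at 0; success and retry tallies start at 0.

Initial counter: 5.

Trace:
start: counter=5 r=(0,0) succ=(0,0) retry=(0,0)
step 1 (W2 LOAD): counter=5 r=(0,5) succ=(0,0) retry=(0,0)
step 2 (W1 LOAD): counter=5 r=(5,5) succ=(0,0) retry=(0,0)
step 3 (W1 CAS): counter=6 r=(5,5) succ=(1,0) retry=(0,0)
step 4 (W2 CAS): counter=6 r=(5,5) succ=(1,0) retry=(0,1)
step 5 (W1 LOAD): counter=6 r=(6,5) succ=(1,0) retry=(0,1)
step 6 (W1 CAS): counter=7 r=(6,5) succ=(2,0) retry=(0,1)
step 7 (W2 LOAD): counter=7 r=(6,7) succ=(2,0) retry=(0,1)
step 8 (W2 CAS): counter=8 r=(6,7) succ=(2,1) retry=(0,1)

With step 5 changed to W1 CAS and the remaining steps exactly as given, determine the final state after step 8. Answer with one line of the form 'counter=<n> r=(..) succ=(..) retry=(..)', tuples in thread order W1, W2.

counter=7 r=(5,6) succ=(1,1) retry=(2,1)

(re-executing from step 5 with the substitution; state before step 5: counter=6 r=(5,5) succ=(1,0) retry=(0,1))
step 5 (W1 CAS): counter=6 r=(5,5) succ=(1,0) retry=(1,1)
step 6 (W1 CAS): counter=6 r=(5,5) succ=(1,0) retry=(2,1)
step 7 (W2 LOAD): counter=6 r=(5,6) succ=(1,0) retry=(2,1)
step 8 (W2 CAS): counter=7 r=(5,6) succ=(1,1) retry=(2,1)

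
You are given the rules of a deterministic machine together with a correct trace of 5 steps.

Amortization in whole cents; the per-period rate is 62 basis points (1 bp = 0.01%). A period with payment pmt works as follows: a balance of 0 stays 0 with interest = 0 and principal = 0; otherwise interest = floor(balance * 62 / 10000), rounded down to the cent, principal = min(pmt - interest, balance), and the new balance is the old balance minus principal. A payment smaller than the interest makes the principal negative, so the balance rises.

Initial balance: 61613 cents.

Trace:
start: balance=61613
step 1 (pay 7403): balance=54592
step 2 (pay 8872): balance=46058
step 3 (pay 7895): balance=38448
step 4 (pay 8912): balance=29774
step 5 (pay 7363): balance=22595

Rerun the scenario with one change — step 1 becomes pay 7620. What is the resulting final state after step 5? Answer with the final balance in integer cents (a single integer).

(re-executing from step 1 with the substitution; state before step 1: balance=61613)
step 1 (pay 7620): balance=54375
step 2 (pay 8872): balance=45840
step 3 (pay 7895): balance=38229
step 4 (pay 8912): balance=29554
step 5 (pay 7363): balance=22374

22374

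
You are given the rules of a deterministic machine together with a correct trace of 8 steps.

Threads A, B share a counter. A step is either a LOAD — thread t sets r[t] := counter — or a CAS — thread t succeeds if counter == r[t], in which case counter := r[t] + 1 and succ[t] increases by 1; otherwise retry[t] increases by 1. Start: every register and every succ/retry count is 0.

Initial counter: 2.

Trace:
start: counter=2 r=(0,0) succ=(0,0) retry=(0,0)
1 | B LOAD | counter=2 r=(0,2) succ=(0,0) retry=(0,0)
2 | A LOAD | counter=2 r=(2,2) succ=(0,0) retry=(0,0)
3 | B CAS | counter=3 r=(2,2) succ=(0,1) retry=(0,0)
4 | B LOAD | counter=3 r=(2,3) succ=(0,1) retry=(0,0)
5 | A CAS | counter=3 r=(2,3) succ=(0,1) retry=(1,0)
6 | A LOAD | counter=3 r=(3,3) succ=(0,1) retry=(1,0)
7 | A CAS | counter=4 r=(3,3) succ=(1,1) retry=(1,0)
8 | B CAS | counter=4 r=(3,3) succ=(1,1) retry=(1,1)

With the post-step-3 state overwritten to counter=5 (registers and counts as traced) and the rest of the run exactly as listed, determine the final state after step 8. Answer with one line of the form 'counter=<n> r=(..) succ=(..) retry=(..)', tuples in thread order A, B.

state after step 3 := counter=5 r=(2,2) succ=(0,1) retry=(0,0)
4 | B LOAD | counter=5 r=(2,5) succ=(0,1) retry=(0,0)
5 | A CAS | counter=5 r=(2,5) succ=(0,1) retry=(1,0)
6 | A LOAD | counter=5 r=(5,5) succ=(0,1) retry=(1,0)
7 | A CAS | counter=6 r=(5,5) succ=(1,1) retry=(1,0)
8 | B CAS | counter=6 r=(5,5) succ=(1,1) retry=(1,1)

counter=6 r=(5,5) succ=(1,1) retry=(1,1)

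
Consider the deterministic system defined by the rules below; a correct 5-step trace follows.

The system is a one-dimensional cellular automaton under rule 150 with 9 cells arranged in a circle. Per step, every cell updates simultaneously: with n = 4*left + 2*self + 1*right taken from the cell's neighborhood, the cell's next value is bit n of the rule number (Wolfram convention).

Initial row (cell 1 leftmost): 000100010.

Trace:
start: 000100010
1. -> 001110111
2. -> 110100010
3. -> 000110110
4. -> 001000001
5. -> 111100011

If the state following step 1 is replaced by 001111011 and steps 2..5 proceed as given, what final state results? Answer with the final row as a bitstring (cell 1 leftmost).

010101111

state after step 1 := 001111011
2. -> 110110000
3. -> 000001001
4. -> 100011111
5. -> 010101111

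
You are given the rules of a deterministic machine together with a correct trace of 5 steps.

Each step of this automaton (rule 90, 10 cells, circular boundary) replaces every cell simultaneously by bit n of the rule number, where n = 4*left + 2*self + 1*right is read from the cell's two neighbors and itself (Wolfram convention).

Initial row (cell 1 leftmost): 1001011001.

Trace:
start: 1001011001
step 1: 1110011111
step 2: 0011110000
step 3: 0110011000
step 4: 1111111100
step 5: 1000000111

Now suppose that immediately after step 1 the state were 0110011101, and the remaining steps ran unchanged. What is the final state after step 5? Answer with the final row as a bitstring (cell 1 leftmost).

state after step 1 := 0110011101
step 2: 0111110100
step 3: 1100010010
step 4: 1110101100
step 5: 1010001111

1010001111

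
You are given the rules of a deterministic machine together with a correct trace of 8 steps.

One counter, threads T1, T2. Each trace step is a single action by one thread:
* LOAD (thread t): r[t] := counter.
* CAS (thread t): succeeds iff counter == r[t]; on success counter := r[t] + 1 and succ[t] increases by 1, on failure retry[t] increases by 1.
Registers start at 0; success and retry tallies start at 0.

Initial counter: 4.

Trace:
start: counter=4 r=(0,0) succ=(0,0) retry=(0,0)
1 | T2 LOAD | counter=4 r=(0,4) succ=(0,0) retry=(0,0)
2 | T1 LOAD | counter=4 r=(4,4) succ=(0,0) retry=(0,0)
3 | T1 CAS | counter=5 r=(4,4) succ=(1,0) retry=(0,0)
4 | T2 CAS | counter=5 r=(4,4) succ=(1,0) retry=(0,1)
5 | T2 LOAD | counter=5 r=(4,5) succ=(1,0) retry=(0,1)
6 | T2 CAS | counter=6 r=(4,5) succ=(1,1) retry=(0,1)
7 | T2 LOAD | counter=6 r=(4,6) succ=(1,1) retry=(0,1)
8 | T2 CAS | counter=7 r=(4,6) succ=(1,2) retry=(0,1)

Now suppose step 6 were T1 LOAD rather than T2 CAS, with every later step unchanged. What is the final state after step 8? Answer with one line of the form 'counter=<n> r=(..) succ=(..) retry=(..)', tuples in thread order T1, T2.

(re-executing from step 6 with the substitution; state before step 6: counter=5 r=(4,5) succ=(1,0) retry=(0,1))
6 | T1 LOAD | counter=5 r=(5,5) succ=(1,0) retry=(0,1)
7 | T2 LOAD | counter=5 r=(5,5) succ=(1,0) retry=(0,1)
8 | T2 CAS | counter=6 r=(5,5) succ=(1,1) retry=(0,1)

counter=6 r=(5,5) succ=(1,1) retry=(0,1)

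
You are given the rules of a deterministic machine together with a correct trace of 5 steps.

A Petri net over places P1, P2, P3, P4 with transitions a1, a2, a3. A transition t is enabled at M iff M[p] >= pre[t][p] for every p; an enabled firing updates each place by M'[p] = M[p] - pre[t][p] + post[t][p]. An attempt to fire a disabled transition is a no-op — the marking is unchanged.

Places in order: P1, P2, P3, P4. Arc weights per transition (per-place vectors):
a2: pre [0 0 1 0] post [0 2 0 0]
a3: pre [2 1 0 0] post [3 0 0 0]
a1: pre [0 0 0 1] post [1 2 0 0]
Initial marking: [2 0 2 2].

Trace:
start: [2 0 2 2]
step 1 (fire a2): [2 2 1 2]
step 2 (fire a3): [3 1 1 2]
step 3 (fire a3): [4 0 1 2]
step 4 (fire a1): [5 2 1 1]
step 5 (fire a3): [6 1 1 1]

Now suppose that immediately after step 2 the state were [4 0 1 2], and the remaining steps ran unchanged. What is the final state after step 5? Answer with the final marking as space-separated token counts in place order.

state after step 2 := [4 0 1 2]
step 3 (fire a3): [4 0 1 2]
step 4 (fire a1): [5 2 1 1]
step 5 (fire a3): [6 1 1 1]

6 1 1 1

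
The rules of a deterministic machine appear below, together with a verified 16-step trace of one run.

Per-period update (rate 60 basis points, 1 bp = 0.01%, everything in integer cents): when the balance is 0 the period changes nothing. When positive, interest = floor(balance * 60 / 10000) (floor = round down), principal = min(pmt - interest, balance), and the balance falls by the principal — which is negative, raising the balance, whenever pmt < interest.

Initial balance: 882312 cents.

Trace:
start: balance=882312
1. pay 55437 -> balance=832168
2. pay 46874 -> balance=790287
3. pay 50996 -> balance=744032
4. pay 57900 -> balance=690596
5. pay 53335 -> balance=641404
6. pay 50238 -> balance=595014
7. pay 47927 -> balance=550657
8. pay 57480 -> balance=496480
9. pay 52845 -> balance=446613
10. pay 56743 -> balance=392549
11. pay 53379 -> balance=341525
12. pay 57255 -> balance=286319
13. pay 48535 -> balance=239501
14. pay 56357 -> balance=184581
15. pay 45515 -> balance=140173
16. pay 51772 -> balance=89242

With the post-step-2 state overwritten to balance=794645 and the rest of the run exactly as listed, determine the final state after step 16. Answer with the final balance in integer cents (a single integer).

state after step 2 := balance=794645
3. pay 50996 -> balance=748416
4. pay 57900 -> balance=695006
5. pay 53335 -> balance=645841
6. pay 50238 -> balance=599478
7. pay 47927 -> balance=555147
8. pay 57480 -> balance=500997
9. pay 52845 -> balance=451157
10. pay 56743 -> balance=397120
11. pay 53379 -> balance=346123
12. pay 57255 -> balance=290944
13. pay 48535 -> balance=244154
14. pay 56357 -> balance=189261
15. pay 45515 -> balance=144881
16. pay 51772 -> balance=93978

93978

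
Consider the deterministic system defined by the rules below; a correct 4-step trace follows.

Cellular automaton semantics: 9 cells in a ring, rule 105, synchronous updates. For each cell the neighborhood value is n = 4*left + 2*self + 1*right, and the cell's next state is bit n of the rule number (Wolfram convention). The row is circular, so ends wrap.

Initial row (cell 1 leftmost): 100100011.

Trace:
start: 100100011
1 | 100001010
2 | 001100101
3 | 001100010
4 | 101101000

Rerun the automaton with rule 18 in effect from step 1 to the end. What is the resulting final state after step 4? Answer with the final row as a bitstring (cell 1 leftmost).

101001010

(re-executing steps 1..4 under rule 18; state before step 1: 100100011)
1 | 011010100
2 | 100000010
3 | 010000100
4 | 101001010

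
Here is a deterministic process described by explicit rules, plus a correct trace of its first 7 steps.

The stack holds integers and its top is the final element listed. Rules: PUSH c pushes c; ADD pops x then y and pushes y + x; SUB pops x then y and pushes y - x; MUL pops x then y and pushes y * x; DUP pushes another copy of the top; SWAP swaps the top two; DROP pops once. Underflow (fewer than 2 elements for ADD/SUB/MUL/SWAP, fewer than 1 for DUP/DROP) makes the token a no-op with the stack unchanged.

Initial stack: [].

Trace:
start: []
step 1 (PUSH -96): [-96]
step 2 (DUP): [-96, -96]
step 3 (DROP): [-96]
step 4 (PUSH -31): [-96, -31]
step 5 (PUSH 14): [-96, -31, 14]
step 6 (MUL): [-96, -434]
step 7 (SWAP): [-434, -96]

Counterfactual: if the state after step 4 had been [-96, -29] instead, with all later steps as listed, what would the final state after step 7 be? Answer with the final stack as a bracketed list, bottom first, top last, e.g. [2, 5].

[-406, -96]

state after step 4 := [-96, -29]
step 5 (PUSH 14): [-96, -29, 14]
step 6 (MUL): [-96, -406]
step 7 (SWAP): [-406, -96]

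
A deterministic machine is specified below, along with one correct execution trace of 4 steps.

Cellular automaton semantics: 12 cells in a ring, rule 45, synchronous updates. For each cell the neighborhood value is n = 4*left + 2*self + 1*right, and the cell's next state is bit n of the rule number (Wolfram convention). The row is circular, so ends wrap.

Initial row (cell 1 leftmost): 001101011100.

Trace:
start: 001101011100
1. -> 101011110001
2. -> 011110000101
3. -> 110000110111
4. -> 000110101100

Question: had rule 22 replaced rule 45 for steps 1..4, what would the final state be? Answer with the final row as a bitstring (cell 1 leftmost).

(re-executing steps 1..4 under rule 22; state before step 1: 001101011100)
1. -> 010001000010
2. -> 111011100111
3. -> 000000011000
4. -> 000000100100

000000100100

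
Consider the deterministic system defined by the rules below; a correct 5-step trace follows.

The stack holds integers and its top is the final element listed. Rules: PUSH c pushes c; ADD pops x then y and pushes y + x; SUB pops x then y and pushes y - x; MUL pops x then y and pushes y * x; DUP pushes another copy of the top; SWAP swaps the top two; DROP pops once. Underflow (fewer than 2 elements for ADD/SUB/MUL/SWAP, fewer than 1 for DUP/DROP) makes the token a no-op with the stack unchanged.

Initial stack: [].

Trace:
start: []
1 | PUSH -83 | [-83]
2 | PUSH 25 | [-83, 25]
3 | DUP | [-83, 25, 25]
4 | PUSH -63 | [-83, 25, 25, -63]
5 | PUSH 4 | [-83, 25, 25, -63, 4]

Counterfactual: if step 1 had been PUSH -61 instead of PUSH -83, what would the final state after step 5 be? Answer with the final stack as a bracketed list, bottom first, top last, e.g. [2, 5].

(re-executing from step 1 with the substitution; state before step 1: [])
1 | PUSH -61 | [-61]
2 | PUSH 25 | [-61, 25]
3 | DUP | [-61, 25, 25]
4 | PUSH -63 | [-61, 25, 25, -63]
5 | PUSH 4 | [-61, 25, 25, -63, 4]

[-61, 25, 25, -63, 4]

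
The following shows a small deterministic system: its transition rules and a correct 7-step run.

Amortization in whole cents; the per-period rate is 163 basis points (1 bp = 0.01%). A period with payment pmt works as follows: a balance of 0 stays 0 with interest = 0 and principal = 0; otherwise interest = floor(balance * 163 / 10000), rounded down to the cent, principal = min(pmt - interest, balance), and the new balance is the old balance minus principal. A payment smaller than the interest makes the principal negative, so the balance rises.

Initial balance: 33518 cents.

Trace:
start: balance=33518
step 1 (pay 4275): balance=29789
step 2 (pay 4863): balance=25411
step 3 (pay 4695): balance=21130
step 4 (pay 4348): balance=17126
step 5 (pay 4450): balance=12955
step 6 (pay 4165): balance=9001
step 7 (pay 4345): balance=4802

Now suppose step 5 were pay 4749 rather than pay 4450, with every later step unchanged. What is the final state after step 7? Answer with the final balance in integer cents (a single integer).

4493

(re-executing from step 5 with the substitution; state before step 5: balance=17126)
step 5 (pay 4749): balance=12656
step 6 (pay 4165): balance=8697
step 7 (pay 4345): balance=4493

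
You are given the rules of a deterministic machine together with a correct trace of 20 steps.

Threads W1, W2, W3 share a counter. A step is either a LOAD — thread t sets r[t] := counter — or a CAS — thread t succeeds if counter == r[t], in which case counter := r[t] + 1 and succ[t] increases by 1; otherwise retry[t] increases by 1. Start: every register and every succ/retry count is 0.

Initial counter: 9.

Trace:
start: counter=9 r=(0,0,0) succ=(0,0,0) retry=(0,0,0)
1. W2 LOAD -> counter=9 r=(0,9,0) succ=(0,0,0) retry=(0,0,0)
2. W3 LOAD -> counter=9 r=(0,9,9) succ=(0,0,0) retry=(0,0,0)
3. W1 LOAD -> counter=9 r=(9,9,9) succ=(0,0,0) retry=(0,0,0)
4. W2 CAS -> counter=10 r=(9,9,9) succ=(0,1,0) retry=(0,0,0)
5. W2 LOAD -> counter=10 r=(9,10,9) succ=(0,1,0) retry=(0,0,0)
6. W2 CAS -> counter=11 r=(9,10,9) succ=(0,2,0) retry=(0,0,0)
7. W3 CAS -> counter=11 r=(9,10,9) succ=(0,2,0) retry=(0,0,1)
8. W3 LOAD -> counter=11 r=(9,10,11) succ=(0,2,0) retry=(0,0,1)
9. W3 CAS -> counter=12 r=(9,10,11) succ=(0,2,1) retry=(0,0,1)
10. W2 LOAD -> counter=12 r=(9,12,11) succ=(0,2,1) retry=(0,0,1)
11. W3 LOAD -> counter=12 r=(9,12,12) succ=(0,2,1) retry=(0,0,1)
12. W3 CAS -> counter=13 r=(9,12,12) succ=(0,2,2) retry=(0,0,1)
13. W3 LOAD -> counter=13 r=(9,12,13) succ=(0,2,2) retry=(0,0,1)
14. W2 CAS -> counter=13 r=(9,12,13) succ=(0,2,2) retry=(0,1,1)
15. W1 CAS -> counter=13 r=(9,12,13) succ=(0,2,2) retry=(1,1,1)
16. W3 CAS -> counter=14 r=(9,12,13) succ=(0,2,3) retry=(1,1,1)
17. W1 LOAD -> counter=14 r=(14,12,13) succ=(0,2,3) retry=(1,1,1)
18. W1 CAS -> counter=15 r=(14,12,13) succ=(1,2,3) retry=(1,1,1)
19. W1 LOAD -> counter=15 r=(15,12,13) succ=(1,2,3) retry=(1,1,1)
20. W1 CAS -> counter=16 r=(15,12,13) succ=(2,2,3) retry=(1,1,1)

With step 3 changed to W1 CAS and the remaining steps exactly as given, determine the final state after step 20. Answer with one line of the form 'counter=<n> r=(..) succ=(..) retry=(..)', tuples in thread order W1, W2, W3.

counter=16 r=(15,12,13) succ=(2,2,3) retry=(2,1,1)

(re-executing from step 3 with the substitution; state before step 3: counter=9 r=(0,9,9) succ=(0,0,0) retry=(0,0,0))
3. W1 CAS -> counter=9 r=(0,9,9) succ=(0,0,0) retry=(1,0,0)
4. W2 CAS -> counter=10 r=(0,9,9) succ=(0,1,0) retry=(1,0,0)
5. W2 LOAD -> counter=10 r=(0,10,9) succ=(0,1,0) retry=(1,0,0)
6. W2 CAS -> counter=11 r=(0,10,9) succ=(0,2,0) retry=(1,0,0)
7. W3 CAS -> counter=11 r=(0,10,9) succ=(0,2,0) retry=(1,0,1)
8. W3 LOAD -> counter=11 r=(0,10,11) succ=(0,2,0) retry=(1,0,1)
9. W3 CAS -> counter=12 r=(0,10,11) succ=(0,2,1) retry=(1,0,1)
10. W2 LOAD -> counter=12 r=(0,12,11) succ=(0,2,1) retry=(1,0,1)
11. W3 LOAD -> counter=12 r=(0,12,12) succ=(0,2,1) retry=(1,0,1)
12. W3 CAS -> counter=13 r=(0,12,12) succ=(0,2,2) retry=(1,0,1)
13. W3 LOAD -> counter=13 r=(0,12,13) succ=(0,2,2) retry=(1,0,1)
14. W2 CAS -> counter=13 r=(0,12,13) succ=(0,2,2) retry=(1,1,1)
15. W1 CAS -> counter=13 r=(0,12,13) succ=(0,2,2) retry=(2,1,1)
16. W3 CAS -> counter=14 r=(0,12,13) succ=(0,2,3) retry=(2,1,1)
17. W1 LOAD -> counter=14 r=(14,12,13) succ=(0,2,3) retry=(2,1,1)
18. W1 CAS -> counter=15 r=(14,12,13) succ=(1,2,3) retry=(2,1,1)
19. W1 LOAD -> counter=15 r=(15,12,13) succ=(1,2,3) retry=(2,1,1)
20. W1 CAS -> counter=16 r=(15,12,13) succ=(2,2,3) retry=(2,1,1)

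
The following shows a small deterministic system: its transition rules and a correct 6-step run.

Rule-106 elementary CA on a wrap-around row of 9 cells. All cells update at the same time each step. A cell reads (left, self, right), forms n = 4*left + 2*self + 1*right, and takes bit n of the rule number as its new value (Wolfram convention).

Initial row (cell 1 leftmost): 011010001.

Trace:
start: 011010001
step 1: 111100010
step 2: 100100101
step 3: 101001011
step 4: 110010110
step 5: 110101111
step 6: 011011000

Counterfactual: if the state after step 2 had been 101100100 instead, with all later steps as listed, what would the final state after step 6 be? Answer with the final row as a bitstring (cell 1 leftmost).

000011011

state after step 2 := 101100100
step 3: 011101001
step 4: 110110010
step 5: 111110101
step 6: 000011011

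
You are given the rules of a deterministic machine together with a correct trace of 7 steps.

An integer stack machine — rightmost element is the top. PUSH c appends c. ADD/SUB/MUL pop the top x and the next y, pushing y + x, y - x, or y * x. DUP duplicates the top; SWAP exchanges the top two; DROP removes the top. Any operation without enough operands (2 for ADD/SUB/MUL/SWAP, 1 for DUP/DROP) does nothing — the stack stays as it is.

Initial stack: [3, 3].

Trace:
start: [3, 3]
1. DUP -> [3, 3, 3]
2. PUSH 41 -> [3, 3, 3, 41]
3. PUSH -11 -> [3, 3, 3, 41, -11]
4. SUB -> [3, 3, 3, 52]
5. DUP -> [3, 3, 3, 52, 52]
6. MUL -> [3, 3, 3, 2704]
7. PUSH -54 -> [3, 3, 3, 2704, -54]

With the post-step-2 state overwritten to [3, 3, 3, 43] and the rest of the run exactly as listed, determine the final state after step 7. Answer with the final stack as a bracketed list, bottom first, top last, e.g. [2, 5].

[3, 3, 3, 2916, -54]

state after step 2 := [3, 3, 3, 43]
3. PUSH -11 -> [3, 3, 3, 43, -11]
4. SUB -> [3, 3, 3, 54]
5. DUP -> [3, 3, 3, 54, 54]
6. MUL -> [3, 3, 3, 2916]
7. PUSH -54 -> [3, 3, 3, 2916, -54]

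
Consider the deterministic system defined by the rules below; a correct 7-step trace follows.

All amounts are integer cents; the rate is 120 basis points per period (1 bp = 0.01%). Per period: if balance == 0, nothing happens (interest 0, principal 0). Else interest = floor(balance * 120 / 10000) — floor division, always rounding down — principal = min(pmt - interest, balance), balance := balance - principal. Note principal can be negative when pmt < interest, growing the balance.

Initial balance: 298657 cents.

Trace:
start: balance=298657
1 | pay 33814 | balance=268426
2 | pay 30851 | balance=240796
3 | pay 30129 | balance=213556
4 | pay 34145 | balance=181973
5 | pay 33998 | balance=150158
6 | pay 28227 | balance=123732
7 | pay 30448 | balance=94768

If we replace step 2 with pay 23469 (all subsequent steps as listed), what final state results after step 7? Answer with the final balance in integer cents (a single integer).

102605

(re-executing from step 2 with the substitution; state before step 2: balance=268426)
2 | pay 23469 | balance=248178
3 | pay 30129 | balance=221027
4 | pay 34145 | balance=189534
5 | pay 33998 | balance=157810
6 | pay 28227 | balance=131476
7 | pay 30448 | balance=102605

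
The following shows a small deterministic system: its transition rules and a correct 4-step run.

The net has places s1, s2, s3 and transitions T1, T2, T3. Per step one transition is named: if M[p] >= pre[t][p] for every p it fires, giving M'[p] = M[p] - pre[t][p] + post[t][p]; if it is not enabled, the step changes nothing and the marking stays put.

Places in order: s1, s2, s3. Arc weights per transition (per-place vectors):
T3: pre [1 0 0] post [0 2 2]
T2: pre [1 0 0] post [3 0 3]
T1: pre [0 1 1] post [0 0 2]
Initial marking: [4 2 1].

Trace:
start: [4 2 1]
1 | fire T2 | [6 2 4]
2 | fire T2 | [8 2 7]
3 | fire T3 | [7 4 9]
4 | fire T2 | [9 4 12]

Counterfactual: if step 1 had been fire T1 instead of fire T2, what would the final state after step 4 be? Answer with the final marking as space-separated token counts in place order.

7 3 10

(re-executing from step 1 with the substitution; state before step 1: [4 2 1])
1 | fire T1 | [4 1 2]
2 | fire T2 | [6 1 5]
3 | fire T3 | [5 3 7]
4 | fire T2 | [7 3 10]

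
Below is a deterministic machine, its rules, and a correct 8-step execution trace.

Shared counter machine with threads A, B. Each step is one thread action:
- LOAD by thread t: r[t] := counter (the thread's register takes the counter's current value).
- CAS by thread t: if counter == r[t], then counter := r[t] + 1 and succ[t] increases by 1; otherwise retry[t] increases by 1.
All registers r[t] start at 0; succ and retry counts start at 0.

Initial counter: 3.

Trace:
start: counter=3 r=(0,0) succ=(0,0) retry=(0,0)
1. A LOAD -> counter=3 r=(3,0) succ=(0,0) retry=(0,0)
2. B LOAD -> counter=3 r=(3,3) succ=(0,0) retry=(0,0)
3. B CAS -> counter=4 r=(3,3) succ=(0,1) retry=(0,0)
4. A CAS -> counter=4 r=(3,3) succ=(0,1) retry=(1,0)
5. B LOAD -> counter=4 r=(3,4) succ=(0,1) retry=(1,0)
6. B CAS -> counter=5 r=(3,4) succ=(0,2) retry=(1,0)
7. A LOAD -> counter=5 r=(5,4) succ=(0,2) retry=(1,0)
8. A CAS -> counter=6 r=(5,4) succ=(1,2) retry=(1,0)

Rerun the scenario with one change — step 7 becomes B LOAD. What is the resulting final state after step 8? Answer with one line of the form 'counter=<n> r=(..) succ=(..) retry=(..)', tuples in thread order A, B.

counter=5 r=(3,5) succ=(0,2) retry=(2,0)

(re-executing from step 7 with the substitution; state before step 7: counter=5 r=(3,4) succ=(0,2) retry=(1,0))
7. B LOAD -> counter=5 r=(3,5) succ=(0,2) retry=(1,0)
8. A CAS -> counter=5 r=(3,5) succ=(0,2) retry=(2,0)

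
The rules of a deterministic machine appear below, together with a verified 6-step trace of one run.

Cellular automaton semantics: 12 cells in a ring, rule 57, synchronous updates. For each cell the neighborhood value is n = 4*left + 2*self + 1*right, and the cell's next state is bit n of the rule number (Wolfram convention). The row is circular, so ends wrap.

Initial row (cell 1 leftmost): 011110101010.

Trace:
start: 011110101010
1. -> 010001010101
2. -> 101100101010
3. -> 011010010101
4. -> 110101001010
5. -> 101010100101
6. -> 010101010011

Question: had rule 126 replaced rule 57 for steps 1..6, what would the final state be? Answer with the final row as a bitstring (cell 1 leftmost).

100001111111

(re-executing steps 1..6 under rule 126; state before step 1: 011110101010)
1. -> 110011111111
2. -> 011110000000
3. -> 110011000000
4. -> 111111100001
5. -> 000000110011
6. -> 100001111111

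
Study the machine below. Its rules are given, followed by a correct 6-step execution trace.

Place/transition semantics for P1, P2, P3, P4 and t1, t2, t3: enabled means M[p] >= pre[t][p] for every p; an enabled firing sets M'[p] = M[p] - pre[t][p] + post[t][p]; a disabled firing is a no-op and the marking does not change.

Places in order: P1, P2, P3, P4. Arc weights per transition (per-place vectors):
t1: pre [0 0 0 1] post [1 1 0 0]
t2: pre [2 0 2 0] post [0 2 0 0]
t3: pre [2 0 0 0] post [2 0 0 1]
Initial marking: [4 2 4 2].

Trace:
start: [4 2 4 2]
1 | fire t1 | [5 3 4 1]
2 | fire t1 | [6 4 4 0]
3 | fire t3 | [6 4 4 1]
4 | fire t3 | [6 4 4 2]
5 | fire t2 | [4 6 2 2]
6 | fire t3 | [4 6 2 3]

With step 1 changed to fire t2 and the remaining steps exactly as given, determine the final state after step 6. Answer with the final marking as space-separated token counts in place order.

1 7 0 3

(re-executing from step 1 with the substitution; state before step 1: [4 2 4 2])
1 | fire t2 | [2 4 2 2]
2 | fire t1 | [3 5 2 1]
3 | fire t3 | [3 5 2 2]
4 | fire t3 | [3 5 2 3]
5 | fire t2 | [1 7 0 3]
6 | fire t3 | [1 7 0 3]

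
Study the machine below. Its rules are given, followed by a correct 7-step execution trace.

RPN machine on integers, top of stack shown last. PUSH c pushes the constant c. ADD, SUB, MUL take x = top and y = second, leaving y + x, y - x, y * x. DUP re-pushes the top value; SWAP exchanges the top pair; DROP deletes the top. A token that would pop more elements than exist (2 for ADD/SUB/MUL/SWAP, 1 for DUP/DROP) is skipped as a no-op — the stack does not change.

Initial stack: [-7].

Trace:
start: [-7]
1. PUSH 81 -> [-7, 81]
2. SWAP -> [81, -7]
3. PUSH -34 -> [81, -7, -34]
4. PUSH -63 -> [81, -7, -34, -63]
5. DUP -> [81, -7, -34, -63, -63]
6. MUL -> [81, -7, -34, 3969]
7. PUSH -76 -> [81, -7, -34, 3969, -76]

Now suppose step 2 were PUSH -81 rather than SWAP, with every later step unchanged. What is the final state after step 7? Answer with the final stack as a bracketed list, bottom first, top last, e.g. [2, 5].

[-7, 81, -81, -34, 3969, -76]

(re-executing from step 2 with the substitution; state before step 2: [-7, 81])
2. PUSH -81 -> [-7, 81, -81]
3. PUSH -34 -> [-7, 81, -81, -34]
4. PUSH -63 -> [-7, 81, -81, -34, -63]
5. DUP -> [-7, 81, -81, -34, -63, -63]
6. MUL -> [-7, 81, -81, -34, 3969]
7. PUSH -76 -> [-7, 81, -81, -34, 3969, -76]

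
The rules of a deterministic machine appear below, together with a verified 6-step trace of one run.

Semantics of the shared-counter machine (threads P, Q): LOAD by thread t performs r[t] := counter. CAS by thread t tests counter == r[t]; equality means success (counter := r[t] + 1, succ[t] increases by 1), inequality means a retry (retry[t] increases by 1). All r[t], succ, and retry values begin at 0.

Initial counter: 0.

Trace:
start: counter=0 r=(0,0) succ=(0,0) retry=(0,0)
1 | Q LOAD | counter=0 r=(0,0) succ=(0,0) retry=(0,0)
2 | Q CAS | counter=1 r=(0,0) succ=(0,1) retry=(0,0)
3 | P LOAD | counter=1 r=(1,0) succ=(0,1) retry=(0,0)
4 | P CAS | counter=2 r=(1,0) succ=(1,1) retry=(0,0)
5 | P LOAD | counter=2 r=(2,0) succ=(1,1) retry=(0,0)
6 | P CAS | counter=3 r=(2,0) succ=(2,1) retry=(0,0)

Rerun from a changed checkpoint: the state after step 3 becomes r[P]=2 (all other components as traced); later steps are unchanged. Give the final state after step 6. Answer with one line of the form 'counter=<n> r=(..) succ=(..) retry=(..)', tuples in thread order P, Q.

counter=2 r=(1,0) succ=(1,1) retry=(1,0)

state after step 3 := counter=1 r=(2,0) succ=(0,1) retry=(0,0)
4 | P CAS | counter=1 r=(2,0) succ=(0,1) retry=(1,0)
5 | P LOAD | counter=1 r=(1,0) succ=(0,1) retry=(1,0)
6 | P CAS | counter=2 r=(1,0) succ=(1,1) retry=(1,0)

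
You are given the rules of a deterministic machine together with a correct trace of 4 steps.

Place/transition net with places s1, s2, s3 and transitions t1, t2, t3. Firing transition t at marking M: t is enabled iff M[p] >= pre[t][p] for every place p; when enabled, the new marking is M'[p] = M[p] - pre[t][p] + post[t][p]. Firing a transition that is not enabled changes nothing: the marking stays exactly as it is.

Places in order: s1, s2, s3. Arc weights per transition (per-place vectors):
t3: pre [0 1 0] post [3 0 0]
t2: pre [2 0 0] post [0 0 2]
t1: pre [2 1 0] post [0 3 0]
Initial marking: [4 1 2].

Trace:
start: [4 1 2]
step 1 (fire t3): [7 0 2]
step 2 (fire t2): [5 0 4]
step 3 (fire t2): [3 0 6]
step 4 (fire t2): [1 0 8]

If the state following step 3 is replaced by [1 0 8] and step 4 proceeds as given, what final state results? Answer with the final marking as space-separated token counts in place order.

state after step 3 := [1 0 8]
step 4 (fire t2): [1 0 8]

1 0 8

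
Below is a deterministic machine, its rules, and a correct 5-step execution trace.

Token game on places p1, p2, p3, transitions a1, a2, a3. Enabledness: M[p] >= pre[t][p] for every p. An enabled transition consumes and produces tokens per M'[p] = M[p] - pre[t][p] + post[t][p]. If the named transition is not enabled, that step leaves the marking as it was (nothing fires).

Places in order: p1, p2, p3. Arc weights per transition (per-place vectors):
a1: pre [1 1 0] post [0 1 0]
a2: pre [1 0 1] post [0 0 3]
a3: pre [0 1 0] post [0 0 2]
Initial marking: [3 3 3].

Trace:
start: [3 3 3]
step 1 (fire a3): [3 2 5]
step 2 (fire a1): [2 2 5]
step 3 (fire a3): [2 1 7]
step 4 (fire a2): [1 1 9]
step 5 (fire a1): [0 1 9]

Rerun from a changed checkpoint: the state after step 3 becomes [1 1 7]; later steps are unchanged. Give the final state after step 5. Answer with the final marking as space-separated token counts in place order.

state after step 3 := [1 1 7]
step 4 (fire a2): [0 1 9]
step 5 (fire a1): [0 1 9]

0 1 9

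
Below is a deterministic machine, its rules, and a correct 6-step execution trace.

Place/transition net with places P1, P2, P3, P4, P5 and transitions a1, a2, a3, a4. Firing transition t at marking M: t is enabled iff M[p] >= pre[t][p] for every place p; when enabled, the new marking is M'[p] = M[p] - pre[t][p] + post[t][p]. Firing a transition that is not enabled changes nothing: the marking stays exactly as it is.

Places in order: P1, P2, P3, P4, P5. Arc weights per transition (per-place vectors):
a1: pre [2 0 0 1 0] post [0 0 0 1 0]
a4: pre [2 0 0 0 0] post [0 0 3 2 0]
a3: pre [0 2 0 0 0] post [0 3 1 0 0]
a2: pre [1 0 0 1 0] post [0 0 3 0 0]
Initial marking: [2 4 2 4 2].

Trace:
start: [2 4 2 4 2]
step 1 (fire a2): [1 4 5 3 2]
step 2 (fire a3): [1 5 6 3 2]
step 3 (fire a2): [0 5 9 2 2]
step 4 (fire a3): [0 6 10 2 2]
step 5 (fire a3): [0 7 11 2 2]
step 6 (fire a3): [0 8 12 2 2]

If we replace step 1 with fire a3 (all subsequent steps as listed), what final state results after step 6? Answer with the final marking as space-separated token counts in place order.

(re-executing from step 1 with the substitution; state before step 1: [2 4 2 4 2])
step 1 (fire a3): [2 5 3 4 2]
step 2 (fire a3): [2 6 4 4 2]
step 3 (fire a2): [1 6 7 3 2]
step 4 (fire a3): [1 7 8 3 2]
step 5 (fire a3): [1 8 9 3 2]
step 6 (fire a3): [1 9 10 3 2]

1 9 10 3 2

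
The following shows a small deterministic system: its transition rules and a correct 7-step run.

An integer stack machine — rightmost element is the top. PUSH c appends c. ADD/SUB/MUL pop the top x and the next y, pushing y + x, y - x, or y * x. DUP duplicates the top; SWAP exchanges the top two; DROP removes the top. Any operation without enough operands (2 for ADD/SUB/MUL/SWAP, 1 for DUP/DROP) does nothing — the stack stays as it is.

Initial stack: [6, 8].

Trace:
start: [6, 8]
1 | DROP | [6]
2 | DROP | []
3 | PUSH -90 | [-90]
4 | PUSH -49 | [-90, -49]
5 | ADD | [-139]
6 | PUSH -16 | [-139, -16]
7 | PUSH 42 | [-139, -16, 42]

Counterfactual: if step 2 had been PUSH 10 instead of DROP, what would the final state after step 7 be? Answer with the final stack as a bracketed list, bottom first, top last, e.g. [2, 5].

(re-executing from step 2 with the substitution; state before step 2: [6])
2 | PUSH 10 | [6, 10]
3 | PUSH -90 | [6, 10, -90]
4 | PUSH -49 | [6, 10, -90, -49]
5 | ADD | [6, 10, -139]
6 | PUSH -16 | [6, 10, -139, -16]
7 | PUSH 42 | [6, 10, -139, -16, 42]

[6, 10, -139, -16, 42]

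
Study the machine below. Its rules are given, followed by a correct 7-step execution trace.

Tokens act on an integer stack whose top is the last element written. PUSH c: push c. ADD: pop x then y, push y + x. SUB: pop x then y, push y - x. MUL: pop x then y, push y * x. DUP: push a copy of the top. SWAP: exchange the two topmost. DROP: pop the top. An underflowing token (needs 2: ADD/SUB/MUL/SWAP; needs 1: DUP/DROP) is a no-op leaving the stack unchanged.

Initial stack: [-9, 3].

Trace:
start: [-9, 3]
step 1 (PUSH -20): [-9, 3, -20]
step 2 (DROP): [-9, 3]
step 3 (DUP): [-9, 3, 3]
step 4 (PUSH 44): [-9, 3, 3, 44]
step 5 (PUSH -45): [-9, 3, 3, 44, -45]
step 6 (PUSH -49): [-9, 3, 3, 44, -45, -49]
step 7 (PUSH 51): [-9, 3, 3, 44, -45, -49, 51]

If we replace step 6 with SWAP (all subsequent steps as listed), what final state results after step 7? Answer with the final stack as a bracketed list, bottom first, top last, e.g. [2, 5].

(re-executing from step 6 with the substitution; state before step 6: [-9, 3, 3, 44, -45])
step 6 (SWAP): [-9, 3, 3, -45, 44]
step 7 (PUSH 51): [-9, 3, 3, -45, 44, 51]

[-9, 3, 3, -45, 44, 51]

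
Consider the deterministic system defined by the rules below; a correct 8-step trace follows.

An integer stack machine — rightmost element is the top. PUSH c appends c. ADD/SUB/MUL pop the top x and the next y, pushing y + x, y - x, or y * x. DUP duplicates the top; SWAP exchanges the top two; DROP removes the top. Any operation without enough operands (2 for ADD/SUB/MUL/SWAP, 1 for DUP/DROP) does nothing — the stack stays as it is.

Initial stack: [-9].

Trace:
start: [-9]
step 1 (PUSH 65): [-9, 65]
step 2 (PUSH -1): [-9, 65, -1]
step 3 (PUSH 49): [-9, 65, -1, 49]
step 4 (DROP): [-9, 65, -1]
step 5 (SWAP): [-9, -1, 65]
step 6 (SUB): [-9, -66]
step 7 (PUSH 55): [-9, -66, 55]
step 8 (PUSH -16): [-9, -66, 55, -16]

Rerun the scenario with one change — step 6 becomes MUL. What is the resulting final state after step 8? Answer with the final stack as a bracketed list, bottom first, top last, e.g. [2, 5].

[-9, -65, 55, -16]

(re-executing from step 6 with the substitution; state before step 6: [-9, -1, 65])
step 6 (MUL): [-9, -65]
step 7 (PUSH 55): [-9, -65, 55]
step 8 (PUSH -16): [-9, -65, 55, -16]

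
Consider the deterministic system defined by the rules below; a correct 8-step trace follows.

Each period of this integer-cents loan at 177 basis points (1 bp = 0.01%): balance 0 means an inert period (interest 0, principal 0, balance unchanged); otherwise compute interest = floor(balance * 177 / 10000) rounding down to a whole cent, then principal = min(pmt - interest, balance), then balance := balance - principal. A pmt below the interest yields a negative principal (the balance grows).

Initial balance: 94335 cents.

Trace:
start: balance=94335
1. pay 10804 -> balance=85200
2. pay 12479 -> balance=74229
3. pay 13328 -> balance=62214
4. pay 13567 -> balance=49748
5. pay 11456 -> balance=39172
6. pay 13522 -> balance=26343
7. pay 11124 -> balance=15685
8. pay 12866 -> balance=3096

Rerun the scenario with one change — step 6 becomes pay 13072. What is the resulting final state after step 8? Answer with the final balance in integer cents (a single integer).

(re-executing from step 6 with the substitution; state before step 6: balance=39172)
6. pay 13072 -> balance=26793
7. pay 11124 -> balance=16143
8. pay 12866 -> balance=3562

3562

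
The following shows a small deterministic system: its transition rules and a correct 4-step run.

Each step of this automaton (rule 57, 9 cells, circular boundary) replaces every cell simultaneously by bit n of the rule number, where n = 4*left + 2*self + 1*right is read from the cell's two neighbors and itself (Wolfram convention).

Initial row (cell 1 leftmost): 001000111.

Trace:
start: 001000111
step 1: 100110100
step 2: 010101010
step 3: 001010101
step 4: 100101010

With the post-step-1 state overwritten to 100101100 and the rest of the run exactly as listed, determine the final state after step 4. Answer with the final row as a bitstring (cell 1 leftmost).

100101010

state after step 1 := 100101100
step 2: 010011010
step 3: 001010101
step 4: 100101010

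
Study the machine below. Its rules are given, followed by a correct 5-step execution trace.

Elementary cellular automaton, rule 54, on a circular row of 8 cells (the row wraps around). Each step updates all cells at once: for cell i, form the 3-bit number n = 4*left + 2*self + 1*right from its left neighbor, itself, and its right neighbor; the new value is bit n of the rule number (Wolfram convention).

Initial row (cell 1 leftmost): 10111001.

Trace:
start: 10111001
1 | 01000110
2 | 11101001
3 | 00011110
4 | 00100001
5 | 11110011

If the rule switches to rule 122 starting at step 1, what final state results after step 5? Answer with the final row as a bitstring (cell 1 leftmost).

(re-executing steps 1..5 under rule 122; state before step 1: 10111001)
1 | 11101111
2 | 00111000
3 | 01101100
4 | 11111110
5 | 10000011

10000011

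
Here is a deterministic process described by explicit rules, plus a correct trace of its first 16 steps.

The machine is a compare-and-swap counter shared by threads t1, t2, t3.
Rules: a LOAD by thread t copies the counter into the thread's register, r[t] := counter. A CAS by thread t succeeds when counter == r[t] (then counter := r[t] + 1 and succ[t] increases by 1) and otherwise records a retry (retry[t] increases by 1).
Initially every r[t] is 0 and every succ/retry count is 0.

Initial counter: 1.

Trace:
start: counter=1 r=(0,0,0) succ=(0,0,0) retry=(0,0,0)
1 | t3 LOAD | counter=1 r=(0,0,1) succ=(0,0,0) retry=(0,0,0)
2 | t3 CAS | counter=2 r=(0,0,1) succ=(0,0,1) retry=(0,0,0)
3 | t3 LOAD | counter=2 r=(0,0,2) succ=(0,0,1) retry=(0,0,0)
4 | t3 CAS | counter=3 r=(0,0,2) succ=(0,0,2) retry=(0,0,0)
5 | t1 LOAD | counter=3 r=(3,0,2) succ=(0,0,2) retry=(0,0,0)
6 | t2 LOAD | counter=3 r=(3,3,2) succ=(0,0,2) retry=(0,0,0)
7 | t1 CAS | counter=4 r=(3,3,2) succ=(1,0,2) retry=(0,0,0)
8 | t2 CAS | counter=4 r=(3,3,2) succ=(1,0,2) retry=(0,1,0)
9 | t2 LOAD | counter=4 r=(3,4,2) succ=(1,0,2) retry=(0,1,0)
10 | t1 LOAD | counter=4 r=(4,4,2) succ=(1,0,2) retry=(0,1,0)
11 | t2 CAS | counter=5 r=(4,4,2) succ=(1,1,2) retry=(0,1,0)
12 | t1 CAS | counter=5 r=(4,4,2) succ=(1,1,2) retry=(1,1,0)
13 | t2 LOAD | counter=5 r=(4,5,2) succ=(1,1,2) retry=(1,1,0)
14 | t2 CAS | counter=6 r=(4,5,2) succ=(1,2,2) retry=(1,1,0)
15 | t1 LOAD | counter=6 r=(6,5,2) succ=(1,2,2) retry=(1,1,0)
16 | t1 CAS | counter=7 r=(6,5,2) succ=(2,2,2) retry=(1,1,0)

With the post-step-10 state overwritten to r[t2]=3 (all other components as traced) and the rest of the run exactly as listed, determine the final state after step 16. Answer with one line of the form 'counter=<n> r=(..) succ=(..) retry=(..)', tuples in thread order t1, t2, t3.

counter=7 r=(6,5,2) succ=(3,1,2) retry=(0,2,0)

state after step 10 := counter=4 r=(4,3,2) succ=(1,0,2) retry=(0,1,0)
11 | t2 CAS | counter=4 r=(4,3,2) succ=(1,0,2) retry=(0,2,0)
12 | t1 CAS | counter=5 r=(4,3,2) succ=(2,0,2) retry=(0,2,0)
13 | t2 LOAD | counter=5 r=(4,5,2) succ=(2,0,2) retry=(0,2,0)
14 | t2 CAS | counter=6 r=(4,5,2) succ=(2,1,2) retry=(0,2,0)
15 | t1 LOAD | counter=6 r=(6,5,2) succ=(2,1,2) retry=(0,2,0)
16 | t1 CAS | counter=7 r=(6,5,2) succ=(3,1,2) retry=(0,2,0)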